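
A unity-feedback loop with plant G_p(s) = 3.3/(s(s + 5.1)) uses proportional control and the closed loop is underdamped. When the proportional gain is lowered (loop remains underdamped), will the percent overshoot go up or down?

ζ = 5.1/(2√(3.3K_p)) rises as K_p falls; higher damping means less overshoot.

decrease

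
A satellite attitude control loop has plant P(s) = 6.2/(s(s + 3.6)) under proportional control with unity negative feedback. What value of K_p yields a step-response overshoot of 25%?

From %OS = 100·exp(−πζ/√(1−ζ²)) = 25%, ζ = −ln(0.25)/√(π²+ln²(0.25)) = 0.4037.
Characteristic equation s² + 3.6s + 6.2K_p = 0 gives ζ = 3.6/(2√(6.2K_p)).
Setting ζ = 0.4037: √(6.2K_p) = 3.6/(2·0.4037) = 4.459, so K_p = 19.88/6.2 = 3.21.

K_p = 3.21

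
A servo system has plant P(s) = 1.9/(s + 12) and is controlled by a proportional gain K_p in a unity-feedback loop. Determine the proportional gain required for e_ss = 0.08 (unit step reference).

K_p = 72.6

For a type-0 loop with proportional control, e_ss = 1/(1 + K_p·P(0)).
P(0) = 0.1583. Require 1/(1 + K_p·0.1583) = 0.08, so 1 + 0.1583·K_p = 12.5.
K_p = (12.5 − 1)/0.1583 = 72.6.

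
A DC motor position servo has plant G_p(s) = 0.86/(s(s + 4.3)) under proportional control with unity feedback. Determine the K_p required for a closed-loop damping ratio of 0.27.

K_p = 73.7

Closed-loop characteristic equation: s² + 4.3s + K_p·0.86 = 0.
So ω_n = √(0.86K_p) and 2ζω_n = 4.3, giving ζ = 4.3/(2√(0.86K_p)).
Setting ζ = 0.27: √(0.86K_p) = 4.3/(2·0.27) = 7.963, so K_p = 63.41/0.86 = 73.7.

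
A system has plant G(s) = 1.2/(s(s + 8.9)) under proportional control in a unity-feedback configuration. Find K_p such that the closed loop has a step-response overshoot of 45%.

K_p = 272

From %OS = 100·exp(−πζ/√(1−ζ²)) = 45%, ζ = −ln(0.45)/√(π²+ln²(0.45)) = 0.2463.
Characteristic equation s² + 8.9s + 1.2K_p = 0 gives ζ = 8.9/(2√(1.2K_p)).
Setting ζ = 0.2463: √(1.2K_p) = 8.9/(2·0.2463) = 18.06, so K_p = 326.3/1.2 = 272.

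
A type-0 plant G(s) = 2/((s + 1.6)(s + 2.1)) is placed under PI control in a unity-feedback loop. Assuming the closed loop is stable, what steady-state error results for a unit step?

The PI controller's integrator makes the forward path type 1, so e_ss to a step is zero.

0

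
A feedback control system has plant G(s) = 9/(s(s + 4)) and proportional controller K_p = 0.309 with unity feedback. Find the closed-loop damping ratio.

ζ = 1.2

The closed-loop denominator is s(s+4) + 0.309·9 = s² + 4s + 2.781.
So ω_n² = 2.781 ⇒ ω_n = 1.668 rad/s, and ζ = 4/(2ω_n) = 1.2.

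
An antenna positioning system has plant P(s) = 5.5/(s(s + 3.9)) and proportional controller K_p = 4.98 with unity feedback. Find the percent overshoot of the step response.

From 1 + K_pP(s) = 0: s² + 3.9s + 27.39 = 0 ⇒ ω_n = 5.234, ζ = 0.3726.
%OS = 100·exp(−πζ/√(1−ζ²)) = 100·exp(−π·0.3726/√0.8612) = 28.3%.

28.3%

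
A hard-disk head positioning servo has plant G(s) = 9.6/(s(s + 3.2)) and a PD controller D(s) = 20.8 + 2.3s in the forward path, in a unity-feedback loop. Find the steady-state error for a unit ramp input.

The loop has one pole at the origin (type 1). Velocity error constant K_v = lim_{s→0} s·D(s)G(s) = 20.8·9.6/3.2 = 62.4.
Steady-state error to a unit ramp: e_ss = 1/K_v = 0.016.

0.016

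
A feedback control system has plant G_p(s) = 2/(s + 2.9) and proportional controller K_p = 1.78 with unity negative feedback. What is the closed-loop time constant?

Closed-loop transfer function: T(s) = K_p·G_p(s)/(1 + K_p·G_p(s)) = 3.56/(s + 2.9 + 3.56) = 3.56/(s + 6.46).
Time constant τ = 1/6.46 = 0.155 s.

τ = 0.155 s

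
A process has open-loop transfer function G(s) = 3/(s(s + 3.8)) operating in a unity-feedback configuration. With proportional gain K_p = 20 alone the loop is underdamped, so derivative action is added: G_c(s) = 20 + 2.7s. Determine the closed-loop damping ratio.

ζ = 0.768

Forward path: (20 + 2.7s)·3/(s(s+3.8)). The closed-loop characteristic equation is s² + (3.8 + 3·2.7)s + 3·20 = 0.
That is s² + 11.9s + 60 = 0, so ω_n = 7.746 rad/s and ζ = 11.9/(2·7.746) = 0.7681.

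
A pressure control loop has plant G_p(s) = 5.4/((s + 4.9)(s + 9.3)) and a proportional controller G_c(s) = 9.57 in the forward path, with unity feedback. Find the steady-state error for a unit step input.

The loop is type 0. Static position error constant K_pos = G_c(0)·G_p(0) = 9.57·0.1185 = 1.134.
Steady-state error to a unit step: e_ss = 1/(1+K_pos) = 1/2.134 = 0.469.

0.469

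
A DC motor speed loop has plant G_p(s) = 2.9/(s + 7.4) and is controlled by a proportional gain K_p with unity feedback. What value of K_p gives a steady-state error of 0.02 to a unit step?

For a type-0 loop with proportional control, e_ss = 1/(1 + K_p·G_p(0)).
G_p(0) = 0.3919. Require 1/(1 + K_p·0.3919) = 0.02, so 1 + 0.3919·K_p = 50.
K_p = (50 − 1)/0.3919 = 125.

K_p = 125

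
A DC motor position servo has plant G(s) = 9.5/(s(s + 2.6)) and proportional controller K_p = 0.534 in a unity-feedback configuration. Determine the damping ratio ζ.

ζ = 0.577

1 + K_p·G(s) = 0 gives s² + 2.6s + 5.073 = 0.
Matching s² + 2ζω_n s + ω_n²: ω_n = √5.073 = 2.252 rad/s and 2ζω_n = 2.6, so ζ = 2.6/(2·2.252) = 0.577.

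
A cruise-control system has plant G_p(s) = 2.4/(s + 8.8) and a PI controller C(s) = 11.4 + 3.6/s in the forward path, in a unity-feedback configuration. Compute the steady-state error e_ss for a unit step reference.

The open loop C(s)G_p(s) has a pole at the origin (type 1), so the static position error constant is infinite and e_ss = 1/(1+∞) = 0.

0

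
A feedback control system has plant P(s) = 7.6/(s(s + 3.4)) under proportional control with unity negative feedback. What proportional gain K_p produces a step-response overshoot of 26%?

From %OS = 100·exp(−πζ/√(1−ζ²)) = 26%, ζ = −ln(0.26)/√(π²+ln²(0.26)) = 0.3941.
Characteristic equation s² + 3.4s + 7.6K_p = 0 gives ζ = 3.4/(2√(7.6K_p)).
Setting ζ = 0.3941: √(7.6K_p) = 3.4/(2·0.3941) = 4.314, so K_p = 18.61/7.6 = 2.45.

K_p = 2.45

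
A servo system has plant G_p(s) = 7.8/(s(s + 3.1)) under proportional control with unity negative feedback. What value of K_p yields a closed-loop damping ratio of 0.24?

Closed-loop characteristic equation: s² + 3.1s + K_p·7.8 = 0.
So ω_n = √(7.8K_p) and 2ζω_n = 3.1, giving ζ = 3.1/(2√(7.8K_p)).
Setting ζ = 0.24: √(7.8K_p) = 3.1/(2·0.24) = 6.458, so K_p = 41.71/7.8 = 5.35.

K_p = 5.35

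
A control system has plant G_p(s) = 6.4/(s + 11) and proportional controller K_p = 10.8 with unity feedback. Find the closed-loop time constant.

Closed-loop transfer function: T(s) = K_p·G_p(s)/(1 + K_p·G_p(s)) = 69.12/(s + 11 + 69.12) = 69.12/(s + 80.12).
Time constant τ = 1/80.12 = 0.0125 s.

τ = 0.0125 s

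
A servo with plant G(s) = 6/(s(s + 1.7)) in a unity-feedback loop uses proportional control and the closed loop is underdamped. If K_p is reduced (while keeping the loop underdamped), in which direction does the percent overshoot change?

ζ = 1.7/(2√(6K_p)) rises as K_p falls; higher damping means less overshoot.

decrease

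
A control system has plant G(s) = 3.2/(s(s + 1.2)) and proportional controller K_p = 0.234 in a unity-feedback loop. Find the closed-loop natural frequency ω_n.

ω_n = 0.865 rad/s

1 + K_p·G(s) = 0 gives s² + 1.2s + 0.7488 = 0.
So ω_n² = 0.7488 ⇒ ω_n = 0.8653 rad/s, and ζ = 1.2/(2ω_n) = 0.693.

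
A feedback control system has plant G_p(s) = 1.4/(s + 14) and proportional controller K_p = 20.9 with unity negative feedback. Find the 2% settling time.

T_s ≈ 0.0925 s

Closed-loop transfer function: T(s) = K_p·G_p(s)/(1 + K_p·G_p(s)) = 29.26/(s + 14 + 29.26) = 29.26/(s + 43.26).
Time constant τ = 1/43.26 = 0.02312 s, so the 2% settling time is about 4τ = 0.0925 s.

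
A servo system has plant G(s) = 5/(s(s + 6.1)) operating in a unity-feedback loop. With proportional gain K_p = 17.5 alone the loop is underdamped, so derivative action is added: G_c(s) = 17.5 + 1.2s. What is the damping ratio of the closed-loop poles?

ζ = 0.647

Forward path: (17.5 + 1.2s)·5/(s(s+6.1)). The closed-loop characteristic equation is s² + (6.1 + 5·1.2)s + 5·17.5 = 0.
That is s² + 12.1s + 87.5 = 0, so ω_n = 9.354 rad/s and ζ = 12.1/(2·9.354) = 0.6468.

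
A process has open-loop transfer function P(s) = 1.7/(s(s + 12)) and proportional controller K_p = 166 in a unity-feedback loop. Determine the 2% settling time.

From 1 + K_pP(s) = 0: s² + 12s + 282.2 = 0 ⇒ ω_n = 16.8, ζ = 0.3572.
2% settling time T_s ≈ 4/(ζω_n) = 4/6 = 0.667 s.

T_s ≈ 0.667 s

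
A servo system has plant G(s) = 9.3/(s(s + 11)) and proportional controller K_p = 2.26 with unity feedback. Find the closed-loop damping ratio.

With unity feedback the closed-loop characteristic equation is s² + 11s + 2.26·9.3 = s² + 11s + 21.02 = 0.
Matching s² + 2ζω_n s + ω_n²: ω_n = √21.02 = 4.585 rad/s and 2ζω_n = 11, so ζ = 11/(2·4.585) = 1.2.

ζ = 1.2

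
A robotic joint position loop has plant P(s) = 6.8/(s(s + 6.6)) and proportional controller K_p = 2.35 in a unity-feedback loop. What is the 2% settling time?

T_s ≈ 1.21 s

Closed-loop characteristic equation: s² + 6.6s + 15.98 = 0, so ω_n = 3.997 rad/s and ζ = 6.6/(2·3.997) = 0.8255.
2% settling time T_s ≈ 4/(ζω_n) = 4/3.3 = 1.21 s.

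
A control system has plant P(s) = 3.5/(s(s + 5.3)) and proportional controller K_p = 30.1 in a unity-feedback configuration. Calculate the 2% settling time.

From 1 + K_pP(s) = 0: s² + 5.3s + 105.4 = 0 ⇒ ω_n = 10.26, ζ = 0.2582.
2% settling time T_s ≈ 4/(ζω_n) = 4/2.65 = 1.51 s.

T_s ≈ 1.51 s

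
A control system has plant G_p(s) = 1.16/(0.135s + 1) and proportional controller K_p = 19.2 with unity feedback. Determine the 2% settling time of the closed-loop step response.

T_s ≈ 0.0232 s

Closed loop: T(s) = K_p·G_p/(1+K_p·G_p) = 22.27/(0.135s + 1 + 22.27), with pole at s = −(1 + 22.27)/0.135 = −172.4.
τ = 1/172.4 = 0.005801 s, so 2% settling time ≈ 4τ = 0.0232 s.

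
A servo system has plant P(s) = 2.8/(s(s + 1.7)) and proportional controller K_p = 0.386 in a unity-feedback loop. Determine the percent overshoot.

Closed-loop characteristic equation: s² + 1.7s + 1.081 = 0, so ω_n = 1.04 rad/s and ζ = 1.7/(2·1.04) = 0.8176.
%OS = 100·exp(−πζ/√(1−ζ²)) = 100·exp(−π·0.8176/√0.3315) = 1.15%.

1.15%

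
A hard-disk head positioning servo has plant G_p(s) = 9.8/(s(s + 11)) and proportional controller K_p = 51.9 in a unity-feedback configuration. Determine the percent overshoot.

45.4%

The closed-loop denominator s² + 11s + 508.6 gives ω_n = √508.6 = 22.55 and ζ = 11/(2ω_n) = 0.2439.
%OS = 100·exp(−πζ/√(1−ζ²)) = 100·exp(−π·0.2439/√0.9405) = 45.4%.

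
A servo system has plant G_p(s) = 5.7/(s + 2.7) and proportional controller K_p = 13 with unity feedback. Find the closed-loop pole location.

s = -76.8

Closed-loop transfer function: T(s) = K_p·G_p(s)/(1 + K_p·G_p(s)) = 74.1/(s + 2.7 + 74.1) = 74.1/(s + 76.8).
The closed-loop pole is at s = −76.8.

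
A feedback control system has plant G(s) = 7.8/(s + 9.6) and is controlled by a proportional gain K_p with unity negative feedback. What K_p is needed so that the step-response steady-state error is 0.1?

K_p = 11.1

Steady-state error for a unit step on this type-0 loop is 1/(1 + K_p·G(0)).
G(0) = 0.8125. Require 1/(1 + K_p·0.8125) = 0.1, so 1 + 0.8125·K_p = 10.
K_p = (10 − 1)/0.8125 = 11.1.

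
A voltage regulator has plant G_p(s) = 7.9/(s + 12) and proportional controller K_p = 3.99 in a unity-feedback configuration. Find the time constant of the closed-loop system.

Closed-loop transfer function: T(s) = K_p·G_p(s)/(1 + K_p·G_p(s)) = 31.52/(s + 12 + 31.52) = 31.52/(s + 43.52).
Time constant τ = 1/43.52 = 0.023 s.

τ = 0.023 s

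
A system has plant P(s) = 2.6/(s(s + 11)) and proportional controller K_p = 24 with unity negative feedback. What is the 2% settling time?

The closed-loop denominator s² + 11s + 62.4 gives ω_n = √62.4 = 7.899 and ζ = 11/(2ω_n) = 0.6963.
2% settling time T_s ≈ 4/(ζω_n) = 4/5.5 = 0.727 s.

T_s ≈ 0.727 s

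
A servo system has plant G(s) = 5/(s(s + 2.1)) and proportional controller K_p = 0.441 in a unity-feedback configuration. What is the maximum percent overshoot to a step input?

From 1 + K_pG(s) = 0: s² + 2.1s + 2.205 = 0 ⇒ ω_n = 1.485, ζ = 0.7071.
%OS = 100·exp(−πζ/√(1−ζ²)) = 100·exp(−π·0.7071/√0.5) = 4.32%.

4.32%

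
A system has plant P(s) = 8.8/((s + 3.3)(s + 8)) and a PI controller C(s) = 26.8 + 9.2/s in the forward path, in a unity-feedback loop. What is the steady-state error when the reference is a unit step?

0

The open loop C(s)P(s) has a pole at the origin (type 1), so the static position error constant is infinite and e_ss = 1/(1+∞) = 0.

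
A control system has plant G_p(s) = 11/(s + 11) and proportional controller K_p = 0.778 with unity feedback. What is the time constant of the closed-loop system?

τ = 0.0511 s

Closed-loop transfer function: T(s) = K_p·G_p(s)/(1 + K_p·G_p(s)) = 8.558/(s + 11 + 8.558) = 8.558/(s + 19.56).
Time constant τ = 1/19.56 = 0.0511 s.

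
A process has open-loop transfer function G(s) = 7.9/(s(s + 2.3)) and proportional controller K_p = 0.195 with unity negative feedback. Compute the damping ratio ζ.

ζ = 0.927

With unity feedback the closed-loop characteristic equation is s² + 2.3s + 0.195·7.9 = s² + 2.3s + 1.541 = 0.
So ω_n² = 1.541 ⇒ ω_n = 1.241 rad/s, and ζ = 2.3/(2ω_n) = 0.927.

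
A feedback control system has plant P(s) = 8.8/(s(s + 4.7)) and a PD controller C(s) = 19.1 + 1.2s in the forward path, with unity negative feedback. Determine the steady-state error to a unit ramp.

0.028

The loop has one pole at the origin (type 1). Velocity error constant K_v = lim_{s→0} s·C(s)P(s) = 19.1·8.8/4.7 = 35.76.
Steady-state error to a unit ramp: e_ss = 1/K_v = 0.028.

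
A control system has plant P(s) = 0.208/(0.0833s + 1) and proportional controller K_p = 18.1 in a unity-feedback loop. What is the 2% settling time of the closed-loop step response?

T_s ≈ 0.0699 s

Closed loop: T(s) = K_p·P/(1+K_p·P) = 3.765/(0.0833s + 1 + 3.765), with pole at s = −(1 + 3.765)/0.0833 = −57.2.
τ = 1/57.2 = 0.01748 s, so 2% settling time ≈ 4τ = 0.0699 s.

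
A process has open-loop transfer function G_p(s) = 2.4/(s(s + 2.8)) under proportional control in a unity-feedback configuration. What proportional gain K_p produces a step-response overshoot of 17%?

K_p = 3.38

From %OS = 100·exp(−πζ/√(1−ζ²)) = 17%, ζ = −ln(0.17)/√(π²+ln²(0.17)) = 0.4913.
Characteristic equation s² + 2.8s + 2.4K_p = 0 gives ζ = 2.8/(2√(2.4K_p)).
Setting ζ = 0.4913: √(2.4K_p) = 2.8/(2·0.4913) = 2.85, so K_p = 8.121/2.4 = 3.38.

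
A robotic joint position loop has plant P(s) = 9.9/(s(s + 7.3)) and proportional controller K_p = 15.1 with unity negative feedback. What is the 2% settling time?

The closed-loop denominator s² + 7.3s + 149.5 gives ω_n = √149.5 = 12.23 and ζ = 7.3/(2ω_n) = 0.2985.
2% settling time T_s ≈ 4/(ζω_n) = 4/3.65 = 1.1 s.

T_s ≈ 1.1 s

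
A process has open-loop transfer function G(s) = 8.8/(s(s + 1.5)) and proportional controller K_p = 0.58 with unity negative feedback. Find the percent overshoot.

33.1%

The closed-loop denominator s² + 1.5s + 5.104 gives ω_n = √5.104 = 2.259 and ζ = 1.5/(2ω_n) = 0.332.
%OS = 100·exp(−πζ/√(1−ζ²)) = 100·exp(−π·0.332/√0.8898) = 33.1%.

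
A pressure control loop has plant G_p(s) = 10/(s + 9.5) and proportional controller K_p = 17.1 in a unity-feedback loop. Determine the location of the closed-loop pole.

Closed-loop transfer function: T(s) = K_p·G_p(s)/(1 + K_p·G_p(s)) = 171/(s + 9.5 + 171) = 171/(s + 180.5).
The closed-loop pole is at s = −180.5.

s = -180.5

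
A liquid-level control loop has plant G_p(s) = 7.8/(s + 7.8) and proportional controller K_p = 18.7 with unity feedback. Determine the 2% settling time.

Closed-loop transfer function: T(s) = K_p·G_p(s)/(1 + K_p·G_p(s)) = 145.9/(s + 7.8 + 145.9) = 145.9/(s + 153.7).
Time constant τ = 1/153.7 = 0.006508 s, so the 2% settling time is about 4τ = 0.026 s.

T_s ≈ 0.026 s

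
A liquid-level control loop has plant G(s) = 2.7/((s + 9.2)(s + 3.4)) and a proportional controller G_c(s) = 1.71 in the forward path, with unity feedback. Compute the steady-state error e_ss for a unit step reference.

The loop is type 0. Static position error constant K_pos = G_c(0)·G(0) = 1.71·0.08632 = 0.1476.
Steady-state error to a unit step: e_ss = 1/(1+K_pos) = 1/1.148 = 0.871.

0.871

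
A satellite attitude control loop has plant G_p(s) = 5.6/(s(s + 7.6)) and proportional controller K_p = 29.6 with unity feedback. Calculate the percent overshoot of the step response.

The closed-loop denominator s² + 7.6s + 165.8 gives ω_n = √165.8 = 12.87 and ζ = 7.6/(2ω_n) = 0.2952.
%OS = 100·exp(−πζ/√(1−ζ²)) = 100·exp(−π·0.2952/√0.9129) = 37.9%.

37.9%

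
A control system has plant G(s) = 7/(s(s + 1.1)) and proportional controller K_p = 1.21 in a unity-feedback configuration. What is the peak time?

The closed-loop denominator s² + 1.1s + 8.47 gives ω_n = √8.47 = 2.91 and ζ = 1.1/(2ω_n) = 0.189.
Damped frequency ω_d = ω_n√(1−ζ²) = 2.858 rad/s, so peak time T_p = π/ω_d = 1.1 s.

T_p = 1.1 s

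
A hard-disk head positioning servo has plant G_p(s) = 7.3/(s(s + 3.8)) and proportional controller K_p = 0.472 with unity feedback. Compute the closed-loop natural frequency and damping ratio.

1 + K_p·G_p(s) = 0 gives s² + 3.8s + 3.446 = 0.
Matching s² + 2ζω_n s + ω_n²: ω_n = √3.446 = 1.856 rad/s and 2ζω_n = 3.8, so ζ = 3.8/(2·1.856) = 1.02.

ω_n = 1.86 rad/s, ζ = 1.02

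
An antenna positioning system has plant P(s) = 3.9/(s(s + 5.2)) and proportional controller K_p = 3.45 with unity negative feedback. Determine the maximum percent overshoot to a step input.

Closed-loop characteristic equation: s² + 5.2s + 13.46 = 0, so ω_n = 3.668 rad/s and ζ = 5.2/(2·3.668) = 0.7088.
%OS = 100·exp(−πζ/√(1−ζ²)) = 100·exp(−π·0.7088/√0.4976) = 4.26%.

4.26%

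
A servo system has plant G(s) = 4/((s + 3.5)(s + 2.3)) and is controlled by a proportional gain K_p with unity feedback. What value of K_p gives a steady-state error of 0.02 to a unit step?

The loop is type 0, so e_ss(step) = 1/(1 + K_pos) with K_pos = K_p·G(0).
G(0) = 0.4969. Require 1/(1 + K_p·0.4969) = 0.02, so 1 + 0.4969·K_p = 50.
K_p = (50 − 1)/0.4969 = 98.6.

K_p = 98.6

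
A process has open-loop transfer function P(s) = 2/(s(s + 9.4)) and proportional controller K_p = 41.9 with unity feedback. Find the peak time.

T_p = 0.4 s

From 1 + K_pP(s) = 0: s² + 9.4s + 83.8 = 0 ⇒ ω_n = 9.154, ζ = 0.5134.
Damped frequency ω_d = ω_n√(1−ζ²) = 7.856 rad/s, so peak time T_p = π/ω_d = 0.4 s.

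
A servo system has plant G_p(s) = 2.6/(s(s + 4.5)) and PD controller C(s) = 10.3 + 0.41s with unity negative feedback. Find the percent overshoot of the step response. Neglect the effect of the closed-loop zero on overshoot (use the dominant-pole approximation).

Forward path: (10.3 + 0.41s)·2.6/(s(s+4.5)). The closed-loop characteristic equation is s² + (4.5 + 2.6·0.41)s + 2.6·10.3 = 0.
That is s² + 5.566s + 26.78 = 0, so ω_n = 5.175 rad/s and ζ = 5.566/(2·5.175) = 0.5378.
%OS = 100·exp(−πζ/√(1−ζ²)) = 13.5%.

13.5%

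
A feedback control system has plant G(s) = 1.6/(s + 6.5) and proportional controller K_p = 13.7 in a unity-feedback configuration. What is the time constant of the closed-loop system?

τ = 0.0352 s

Closed-loop transfer function: T(s) = K_p·G(s)/(1 + K_p·G(s)) = 21.92/(s + 6.5 + 21.92) = 21.92/(s + 28.42).
Time constant τ = 1/28.42 = 0.0352 s.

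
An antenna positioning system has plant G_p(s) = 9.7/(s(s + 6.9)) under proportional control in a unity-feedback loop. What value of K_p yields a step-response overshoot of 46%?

From %OS = 100·exp(−πζ/√(1−ζ²)) = 46%, ζ = −ln(0.46)/√(π²+ln²(0.46)) = 0.24.
Characteristic equation s² + 6.9s + 9.7K_p = 0 gives ζ = 6.9/(2√(9.7K_p)).
Setting ζ = 0.24: √(9.7K_p) = 6.9/(2·0.24) = 14.38, so K_p = 206.7/9.7 = 21.3.

K_p = 21.3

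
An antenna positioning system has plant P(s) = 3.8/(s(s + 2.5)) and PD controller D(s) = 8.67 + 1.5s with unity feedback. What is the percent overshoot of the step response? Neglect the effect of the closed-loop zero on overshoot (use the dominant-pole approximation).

Forward path: (8.67 + 1.5s)·3.8/(s(s+2.5)). The closed-loop characteristic equation is s² + (2.5 + 3.8·1.5)s + 3.8·8.67 = 0.
That is s² + 8.2s + 32.95 = 0, so ω_n = 5.74 rad/s and ζ = 8.2/(2·5.74) = 0.7143.
%OS = 100·exp(−πζ/√(1−ζ²)) = 4.05%.

4.05%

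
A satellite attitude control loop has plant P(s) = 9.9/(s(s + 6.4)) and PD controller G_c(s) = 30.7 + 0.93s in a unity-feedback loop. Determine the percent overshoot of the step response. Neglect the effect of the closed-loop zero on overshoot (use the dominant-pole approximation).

Forward path: (30.7 + 0.93s)·9.9/(s(s+6.4)). The closed-loop characteristic equation is s² + (6.4 + 9.9·0.93)s + 9.9·30.7 = 0.
That is s² + 15.61s + 303.9 = 0, so ω_n = 17.43 rad/s and ζ = 15.61/(2·17.43) = 0.4476.
%OS = 100·exp(−πζ/√(1−ζ²)) = 20.8%.

20.8%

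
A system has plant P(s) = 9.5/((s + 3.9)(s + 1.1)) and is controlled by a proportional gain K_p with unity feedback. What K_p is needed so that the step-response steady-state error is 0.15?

Steady-state error for a unit step on this type-0 loop is 1/(1 + K_p·P(0)).
P(0) = 2.214. Require 1/(1 + K_p·2.214) = 0.15, so 1 + 2.214·K_p = 6.667.
K_p = (6.667 − 1)/2.214 = 2.56.

K_p = 2.56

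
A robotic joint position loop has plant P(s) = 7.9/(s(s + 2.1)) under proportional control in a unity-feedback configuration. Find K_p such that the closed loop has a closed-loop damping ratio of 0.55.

Closed-loop characteristic equation: s² + 2.1s + K_p·7.9 = 0.
So ω_n = √(7.9K_p) and 2ζω_n = 2.1, giving ζ = 2.1/(2√(7.9K_p)).
Setting ζ = 0.55: √(7.9K_p) = 2.1/(2·0.55) = 1.909, so K_p = 3.645/7.9 = 0.461.

K_p = 0.461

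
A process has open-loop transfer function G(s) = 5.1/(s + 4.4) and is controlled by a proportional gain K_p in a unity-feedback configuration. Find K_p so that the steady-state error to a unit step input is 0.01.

K_p = 85.4

The loop is type 0, so e_ss(step) = 1/(1 + K_pos) with K_pos = K_p·G(0).
G(0) = 1.159. Require 1/(1 + K_p·1.159) = 0.01, so 1 + 1.159·K_p = 100.
K_p = (100 − 1)/1.159 = 85.4.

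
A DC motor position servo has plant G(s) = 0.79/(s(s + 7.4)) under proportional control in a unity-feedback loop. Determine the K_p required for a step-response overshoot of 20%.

From %OS = 100·exp(−πζ/√(1−ζ²)) = 20%, ζ = −ln(0.2)/√(π²+ln²(0.2)) = 0.4559.
Characteristic equation s² + 7.4s + 0.79K_p = 0 gives ζ = 7.4/(2√(0.79K_p)).
Setting ζ = 0.4559: √(0.79K_p) = 7.4/(2·0.4559) = 8.115, so K_p = 65.85/0.79 = 83.4.

K_p = 83.4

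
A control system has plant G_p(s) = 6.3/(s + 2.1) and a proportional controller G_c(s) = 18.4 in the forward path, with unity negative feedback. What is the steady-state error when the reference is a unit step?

0.0178

The loop is type 0. Static position error constant K_pos = G_c(0)·G_p(0) = 18.4·3 = 55.2.
Steady-state error to a unit step: e_ss = 1/(1+K_pos) = 1/56.2 = 0.0178.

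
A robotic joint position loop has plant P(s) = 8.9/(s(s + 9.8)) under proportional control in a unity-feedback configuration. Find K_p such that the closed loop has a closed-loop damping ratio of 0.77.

Closed-loop characteristic equation: s² + 9.8s + K_p·8.9 = 0.
So ω_n = √(8.9K_p) and 2ζω_n = 9.8, giving ζ = 9.8/(2√(8.9K_p)).
Setting ζ = 0.77: √(8.9K_p) = 9.8/(2·0.77) = 6.364, so K_p = 40.5/8.9 = 4.55.

K_p = 4.55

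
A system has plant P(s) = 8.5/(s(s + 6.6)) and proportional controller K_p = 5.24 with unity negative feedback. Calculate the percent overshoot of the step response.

16.7%

Closed-loop characteristic equation: s² + 6.6s + 44.54 = 0, so ω_n = 6.674 rad/s and ζ = 6.6/(2·6.674) = 0.4945.
%OS = 100·exp(−πζ/√(1−ζ²)) = 100·exp(−π·0.4945/√0.7555) = 16.7%.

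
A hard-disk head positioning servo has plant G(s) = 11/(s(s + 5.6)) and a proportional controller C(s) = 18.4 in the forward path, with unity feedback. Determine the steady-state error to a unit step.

0

The open loop C(s)G(s) has a pole at the origin (type 1), so the static position error constant is infinite and e_ss = 1/(1+∞) = 0.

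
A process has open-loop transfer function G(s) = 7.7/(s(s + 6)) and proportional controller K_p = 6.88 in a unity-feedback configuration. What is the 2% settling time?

T_s ≈ 1.33 s

Closed-loop characteristic equation: s² + 6s + 52.98 = 0, so ω_n = 7.278 rad/s and ζ = 6/(2·7.278) = 0.4122.
2% settling time T_s ≈ 4/(ζω_n) = 4/3 = 1.33 s.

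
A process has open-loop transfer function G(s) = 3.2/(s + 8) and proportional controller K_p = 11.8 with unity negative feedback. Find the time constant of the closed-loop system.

Closed-loop transfer function: T(s) = K_p·G(s)/(1 + K_p·G(s)) = 37.76/(s + 8 + 37.76) = 37.76/(s + 45.76).
Time constant τ = 1/45.76 = 0.0219 s.

τ = 0.0219 s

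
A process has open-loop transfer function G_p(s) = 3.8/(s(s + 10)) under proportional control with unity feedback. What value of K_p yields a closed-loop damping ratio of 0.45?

Closed-loop characteristic equation: s² + 10s + K_p·3.8 = 0.
So ω_n = √(3.8K_p) and 2ζω_n = 10, giving ζ = 10/(2√(3.8K_p)).
Setting ζ = 0.45: √(3.8K_p) = 10/(2·0.45) = 11.11, so K_p = 123.5/3.8 = 32.5.

K_p = 32.5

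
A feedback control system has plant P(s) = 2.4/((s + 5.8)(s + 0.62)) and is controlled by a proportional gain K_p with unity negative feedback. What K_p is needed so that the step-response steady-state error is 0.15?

K_p = 8.49

For a type-0 loop with proportional control, e_ss = 1/(1 + K_p·P(0)).
P(0) = 0.6674. Require 1/(1 + K_p·0.6674) = 0.15, so 1 + 0.6674·K_p = 6.667.
K_p = (6.667 − 1)/0.6674 = 8.49.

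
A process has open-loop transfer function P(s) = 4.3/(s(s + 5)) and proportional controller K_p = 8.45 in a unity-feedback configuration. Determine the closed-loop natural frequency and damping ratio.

ω_n = 6.03 rad/s, ζ = 0.415

1 + K_p·P(s) = 0 gives s² + 5s + 36.33 = 0.
Matching s² + 2ζω_n s + ω_n²: ω_n = √36.33 = 6.028 rad/s and 2ζω_n = 5, so ζ = 5/(2·6.028) = 0.415.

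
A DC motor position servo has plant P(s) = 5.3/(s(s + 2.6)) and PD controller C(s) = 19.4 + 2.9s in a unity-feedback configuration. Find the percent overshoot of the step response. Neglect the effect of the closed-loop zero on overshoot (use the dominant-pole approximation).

0.246%

Forward path: (19.4 + 2.9s)·5.3/(s(s+2.6)). The closed-loop characteristic equation is s² + (2.6 + 5.3·2.9)s + 5.3·19.4 = 0.
That is s² + 17.97s + 102.8 = 0, so ω_n = 10.14 rad/s and ζ = 17.97/(2·10.14) = 0.8861.
%OS = 100·exp(−πζ/√(1−ζ²)) = 0.246%.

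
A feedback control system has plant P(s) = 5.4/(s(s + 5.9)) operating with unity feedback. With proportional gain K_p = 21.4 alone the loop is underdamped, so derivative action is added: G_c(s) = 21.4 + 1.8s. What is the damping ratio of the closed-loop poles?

Forward path: (21.4 + 1.8s)·5.4/(s(s+5.9)). The closed-loop characteristic equation is s² + (5.9 + 5.4·1.8)s + 5.4·21.4 = 0.
That is s² + 15.62s + 115.6 = 0, so ω_n = 10.75 rad/s and ζ = 15.62/(2·10.75) = 0.7265.

ζ = 0.727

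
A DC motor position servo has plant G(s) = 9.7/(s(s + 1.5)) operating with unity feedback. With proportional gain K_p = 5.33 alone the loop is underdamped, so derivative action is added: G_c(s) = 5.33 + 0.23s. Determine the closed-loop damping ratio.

Forward path: (5.33 + 0.23s)·9.7/(s(s+1.5)). The closed-loop characteristic equation is s² + (1.5 + 9.7·0.23)s + 9.7·5.33 = 0.
That is s² + 3.731s + 51.7 = 0, so ω_n = 7.19 rad/s and ζ = 3.731/(2·7.19) = 0.2594.

ζ = 0.259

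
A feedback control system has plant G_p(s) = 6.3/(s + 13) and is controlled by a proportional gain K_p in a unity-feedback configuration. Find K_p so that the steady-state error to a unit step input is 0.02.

K_p = 101

For a type-0 loop with proportional control, e_ss = 1/(1 + K_p·G_p(0)).
G_p(0) = 0.4846. Require 1/(1 + K_p·0.4846) = 0.02, so 1 + 0.4846·K_p = 50.
K_p = (50 − 1)/0.4846 = 101.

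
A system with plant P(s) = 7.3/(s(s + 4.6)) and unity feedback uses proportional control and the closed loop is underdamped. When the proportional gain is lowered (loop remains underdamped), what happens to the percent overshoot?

decrease

ζ = 4.6/(2√(7.3K_p)) rises as K_p falls; higher damping means less overshoot.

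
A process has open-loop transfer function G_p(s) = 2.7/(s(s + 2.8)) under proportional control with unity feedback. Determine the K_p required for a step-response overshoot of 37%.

K_p = 7.97

From %OS = 100·exp(−πζ/√(1−ζ²)) = 37%, ζ = −ln(0.37)/√(π²+ln²(0.37)) = 0.3017.
Characteristic equation s² + 2.8s + 2.7K_p = 0 gives ζ = 2.8/(2√(2.7K_p)).
Setting ζ = 0.3017: √(2.7K_p) = 2.8/(2·0.3017) = 4.64, so K_p = 21.53/2.7 = 7.97.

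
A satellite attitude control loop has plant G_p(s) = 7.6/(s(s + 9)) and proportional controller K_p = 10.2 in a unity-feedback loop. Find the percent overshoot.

Closed-loop characteristic equation: s² + 9s + 77.52 = 0, so ω_n = 8.805 rad/s and ζ = 9/(2·8.805) = 0.5111.
%OS = 100·exp(−πζ/√(1−ζ²)) = 100·exp(−π·0.5111/√0.7388) = 15.4%.

15.4%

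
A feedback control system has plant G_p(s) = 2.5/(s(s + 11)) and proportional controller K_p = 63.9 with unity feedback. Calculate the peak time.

The closed-loop denominator s² + 11s + 159.8 gives ω_n = √159.8 = 12.64 and ζ = 11/(2ω_n) = 0.4352.
Damped frequency ω_d = ω_n√(1−ζ²) = 11.38 rad/s, so peak time T_p = π/ω_d = 0.276 s.

T_p = 0.276 s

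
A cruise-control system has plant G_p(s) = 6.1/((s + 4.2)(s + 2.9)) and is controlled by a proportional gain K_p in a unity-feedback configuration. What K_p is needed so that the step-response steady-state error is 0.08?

K_p = 23

The loop is type 0, so e_ss(step) = 1/(1 + K_pos) with K_pos = K_p·G_p(0).
G_p(0) = 0.5008. Require 1/(1 + K_p·0.5008) = 0.08, so 1 + 0.5008·K_p = 12.5.
K_p = (12.5 − 1)/0.5008 = 23.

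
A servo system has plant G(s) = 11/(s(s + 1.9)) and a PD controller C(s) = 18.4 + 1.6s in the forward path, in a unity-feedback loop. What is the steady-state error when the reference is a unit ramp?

The loop has one pole at the origin (type 1). Velocity error constant K_v = lim_{s→0} s·C(s)G(s) = 18.4·11/1.9 = 106.5.
Steady-state error to a unit ramp: e_ss = 1/K_v = 0.00939.

0.00939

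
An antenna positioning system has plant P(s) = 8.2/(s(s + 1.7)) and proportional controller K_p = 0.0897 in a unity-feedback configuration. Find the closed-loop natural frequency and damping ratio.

The closed-loop denominator is s(s+1.7) + 0.0897·8.2 = s² + 1.7s + 0.7355.
So ω_n² = 0.7355 ⇒ ω_n = 0.8576 rad/s, and ζ = 1.7/(2ω_n) = 0.991.

ω_n = 0.858 rad/s, ζ = 0.991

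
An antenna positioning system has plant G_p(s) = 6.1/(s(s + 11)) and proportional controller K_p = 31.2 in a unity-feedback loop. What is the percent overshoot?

25.5%

Closed-loop characteristic equation: s² + 11s + 190.3 = 0, so ω_n = 13.8 rad/s and ζ = 11/(2·13.8) = 0.3987.
%OS = 100·exp(−πζ/√(1−ζ²)) = 100·exp(−π·0.3987/√0.8411) = 25.5%.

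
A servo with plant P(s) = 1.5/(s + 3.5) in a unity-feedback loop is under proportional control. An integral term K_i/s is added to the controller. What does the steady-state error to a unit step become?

0

Adding integral action puts a pole at s = 0 in the forward path, raising the system type to 1; a type-1 loop has zero steady-state error to a step.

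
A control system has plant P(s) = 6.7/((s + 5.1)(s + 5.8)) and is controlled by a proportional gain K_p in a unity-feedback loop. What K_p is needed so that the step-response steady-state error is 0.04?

For a type-0 loop with proportional control, e_ss = 1/(1 + K_p·P(0)).
P(0) = 0.2265. Require 1/(1 + K_p·0.2265) = 0.04, so 1 + 0.2265·K_p = 25.
K_p = (25 − 1)/0.2265 = 106.

K_p = 106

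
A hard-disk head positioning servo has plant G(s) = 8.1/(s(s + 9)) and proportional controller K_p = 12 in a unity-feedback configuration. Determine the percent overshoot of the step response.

20%

From 1 + K_pG(s) = 0: s² + 9s + 97.2 = 0 ⇒ ω_n = 9.859, ζ = 0.4564.
%OS = 100·exp(−πζ/√(1−ζ²)) = 100·exp(−π·0.4564/√0.7917) = 20%.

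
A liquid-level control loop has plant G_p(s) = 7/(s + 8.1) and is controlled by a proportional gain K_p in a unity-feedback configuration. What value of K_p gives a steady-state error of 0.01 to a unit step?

For a type-0 loop with proportional control, e_ss = 1/(1 + K_p·G_p(0)).
G_p(0) = 0.8642. Require 1/(1 + K_p·0.8642) = 0.01, so 1 + 0.8642·K_p = 100.
K_p = (100 − 1)/0.8642 = 115.

K_p = 115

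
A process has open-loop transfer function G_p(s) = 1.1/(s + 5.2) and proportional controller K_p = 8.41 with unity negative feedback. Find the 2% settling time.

Closed-loop transfer function: T(s) = K_p·G_p(s)/(1 + K_p·G_p(s)) = 9.251/(s + 5.2 + 9.251) = 9.251/(s + 14.45).
Time constant τ = 1/14.45 = 0.0692 s, so the 2% settling time is about 4τ = 0.277 s.

T_s ≈ 0.277 s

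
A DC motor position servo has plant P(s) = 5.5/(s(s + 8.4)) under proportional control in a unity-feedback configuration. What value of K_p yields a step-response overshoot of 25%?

K_p = 19.7

From %OS = 100·exp(−πζ/√(1−ζ²)) = 25%, ζ = −ln(0.25)/√(π²+ln²(0.25)) = 0.4037.
Characteristic equation s² + 8.4s + 5.5K_p = 0 gives ζ = 8.4/(2√(5.5K_p)).
Setting ζ = 0.4037: √(5.5K_p) = 8.4/(2·0.4037) = 10.4, so K_p = 108.2/5.5 = 19.7.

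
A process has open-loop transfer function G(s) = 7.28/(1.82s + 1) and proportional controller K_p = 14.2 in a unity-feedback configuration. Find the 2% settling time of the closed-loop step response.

Closed loop: T(s) = K_p·G/(1+K_p·G) = 103.4/(1.82s + 1 + 103.4), with pole at s = −(1 + 103.4)/1.82 = −57.35.
τ = 1/57.35 = 0.01744 s, so 2% settling time ≈ 4τ = 0.0697 s.

T_s ≈ 0.0697 s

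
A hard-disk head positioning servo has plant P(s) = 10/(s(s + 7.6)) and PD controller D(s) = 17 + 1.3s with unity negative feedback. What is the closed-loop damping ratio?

Forward path: (17 + 1.3s)·10/(s(s+7.6)). The closed-loop characteristic equation is s² + (7.6 + 10·1.3)s + 10·17 = 0.
That is s² + 20.6s + 170 = 0, so ω_n = 13.04 rad/s and ζ = 20.6/(2·13.04) = 0.79.

ζ = 0.79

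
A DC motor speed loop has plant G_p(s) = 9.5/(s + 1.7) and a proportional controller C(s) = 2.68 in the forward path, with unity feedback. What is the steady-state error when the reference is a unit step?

The loop is type 0. Static position error constant K_pos = C(0)·G_p(0) = 2.68·5.588 = 14.98.
Steady-state error to a unit step: e_ss = 1/(1+K_pos) = 1/15.98 = 0.0626.

0.0626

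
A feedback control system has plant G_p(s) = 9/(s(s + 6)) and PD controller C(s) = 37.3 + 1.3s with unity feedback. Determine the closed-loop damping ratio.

ζ = 0.483

Forward path: (37.3 + 1.3s)·9/(s(s+6)). The closed-loop characteristic equation is s² + (6 + 9·1.3)s + 9·37.3 = 0.
That is s² + 17.7s + 335.7 = 0, so ω_n = 18.32 rad/s and ζ = 17.7/(2·18.32) = 0.483.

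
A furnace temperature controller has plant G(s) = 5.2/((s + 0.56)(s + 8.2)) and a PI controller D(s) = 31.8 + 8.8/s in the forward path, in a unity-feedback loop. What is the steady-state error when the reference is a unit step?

0

The open loop D(s)G(s) has a pole at the origin (type 1), so the static position error constant is infinite and e_ss = 1/(1+∞) = 0.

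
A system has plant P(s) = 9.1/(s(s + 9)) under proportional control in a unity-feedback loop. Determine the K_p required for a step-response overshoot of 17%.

From %OS = 100·exp(−πζ/√(1−ζ²)) = 17%, ζ = −ln(0.17)/√(π²+ln²(0.17)) = 0.4913.
Characteristic equation s² + 9s + 9.1K_p = 0 gives ζ = 9/(2√(9.1K_p)).
Setting ζ = 0.4913: √(9.1K_p) = 9/(2·0.4913) = 9.16, so K_p = 83.9/9.1 = 9.22.

K_p = 9.22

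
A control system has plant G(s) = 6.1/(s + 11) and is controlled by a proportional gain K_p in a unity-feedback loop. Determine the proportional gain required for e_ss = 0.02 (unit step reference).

K_p = 88.4

For a type-0 loop with proportional control, e_ss = 1/(1 + K_p·G(0)).
G(0) = 0.5545. Require 1/(1 + K_p·0.5545) = 0.02, so 1 + 0.5545·K_p = 50.
K_p = (50 − 1)/0.5545 = 88.4.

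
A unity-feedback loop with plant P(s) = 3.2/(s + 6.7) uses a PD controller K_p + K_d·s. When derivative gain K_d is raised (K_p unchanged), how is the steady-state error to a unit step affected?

K_d affects only the transient (the s-coefficient); the DC loop gain, and hence e_ss, depends only on K_p.

unchanged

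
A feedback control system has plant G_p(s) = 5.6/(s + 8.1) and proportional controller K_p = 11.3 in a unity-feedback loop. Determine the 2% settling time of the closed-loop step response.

T_s ≈ 0.056 s

Closed-loop transfer function: T(s) = K_p·G_p(s)/(1 + K_p·G_p(s)) = 63.28/(s + 8.1 + 63.28) = 63.28/(s + 71.38).
Time constant τ = 1/71.38 = 0.01401 s, so the 2% settling time is about 4τ = 0.056 s.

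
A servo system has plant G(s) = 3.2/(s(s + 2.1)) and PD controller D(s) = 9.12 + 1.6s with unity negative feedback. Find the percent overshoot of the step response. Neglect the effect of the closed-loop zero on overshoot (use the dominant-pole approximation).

Forward path: (9.12 + 1.6s)·3.2/(s(s+2.1)). The closed-loop characteristic equation is s² + (2.1 + 3.2·1.6)s + 3.2·9.12 = 0.
That is s² + 7.22s + 29.18 = 0, so ω_n = 5.402 rad/s and ζ = 7.22/(2·5.402) = 0.6682.
%OS = 100·exp(−πζ/√(1−ζ²)) = 5.95%.

5.95%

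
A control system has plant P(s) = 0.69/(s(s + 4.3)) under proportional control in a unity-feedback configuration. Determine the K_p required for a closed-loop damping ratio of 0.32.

Closed-loop characteristic equation: s² + 4.3s + K_p·0.69 = 0.
So ω_n = √(0.69K_p) and 2ζω_n = 4.3, giving ζ = 4.3/(2√(0.69K_p)).
Setting ζ = 0.32: √(0.69K_p) = 4.3/(2·0.32) = 6.719, so K_p = 45.14/0.69 = 65.4.

K_p = 65.4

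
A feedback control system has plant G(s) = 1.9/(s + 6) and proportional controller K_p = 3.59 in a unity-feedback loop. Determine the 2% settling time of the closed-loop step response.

T_s ≈ 0.312 s

Closed-loop transfer function: T(s) = K_p·G(s)/(1 + K_p·G(s)) = 6.821/(s + 6 + 6.821) = 6.821/(s + 12.82).
Time constant τ = 1/12.82 = 0.078 s, so the 2% settling time is about 4τ = 0.312 s.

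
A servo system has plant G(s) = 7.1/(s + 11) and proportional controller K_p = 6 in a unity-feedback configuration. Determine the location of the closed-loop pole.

Closed-loop transfer function: T(s) = K_p·G(s)/(1 + K_p·G(s)) = 42.6/(s + 11 + 42.6) = 42.6/(s + 53.6).
The closed-loop pole is at s = −53.6.

s = -53.6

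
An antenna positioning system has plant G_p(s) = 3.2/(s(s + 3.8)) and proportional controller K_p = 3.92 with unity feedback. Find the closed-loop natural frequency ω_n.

1 + K_p·G_p(s) = 0 gives s² + 3.8s + 12.54 = 0.
Matching s² + 2ζω_n s + ω_n²: ω_n = √12.54 = 3.542 rad/s and 2ζω_n = 3.8, so ζ = 3.8/(2·3.542) = 0.536.

ω_n = 3.54 rad/s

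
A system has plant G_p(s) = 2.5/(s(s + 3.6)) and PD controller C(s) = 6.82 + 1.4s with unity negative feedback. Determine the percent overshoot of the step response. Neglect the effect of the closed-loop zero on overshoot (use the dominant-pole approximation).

Forward path: (6.82 + 1.4s)·2.5/(s(s+3.6)). The closed-loop characteristic equation is s² + (3.6 + 2.5·1.4)s + 2.5·6.82 = 0.
That is s² + 7.1s + 17.05 = 0, so ω_n = 4.129 rad/s and ζ = 7.1/(2·4.129) = 0.8597.
%OS = 100·exp(−πζ/√(1−ζ²)) = 0.505%.

0.505%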